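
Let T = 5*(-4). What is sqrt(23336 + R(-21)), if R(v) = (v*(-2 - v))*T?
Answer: 2*sqrt(7829) ≈ 176.96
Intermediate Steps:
T = -20
R(v) = -20*v*(-2 - v) (R(v) = (v*(-2 - v))*(-20) = -20*v*(-2 - v))
sqrt(23336 + R(-21)) = sqrt(23336 + 20*(-21)*(2 - 21)) = sqrt(23336 + 20*(-21)*(-19)) = sqrt(23336 + 7980) = sqrt(31316) = 2*sqrt(7829)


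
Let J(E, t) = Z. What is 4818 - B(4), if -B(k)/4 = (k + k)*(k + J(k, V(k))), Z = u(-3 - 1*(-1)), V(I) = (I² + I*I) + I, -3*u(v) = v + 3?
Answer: 14806/3 ≈ 4935.3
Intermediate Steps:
u(v) = -1 - v/3 (u(v) = -(v + 3)/3 = -(3 + v)/3 = -1 - v/3)
V(I) = I + 2*I² (V(I) = (I² + I²) + I = 2*I² + I = I + 2*I²)
Z = -⅓ (Z = -1 - (-3 - 1*(-1))/3 = -1 - (-3 + 1)/3 = -1 - ⅓*(-2) = -1 + ⅔ = -⅓ ≈ -0.33333)
J(E, t) = -⅓
B(k) = -8*k*(-⅓ + k) (B(k) = -4*(k + k)*(k - ⅓) = -4*2*k*(-⅓ + k) = -8*k*(-⅓ + k))
4818 - B(4) = 4818 - 8*4*(1 - 3*4)/3 = 4818 - 8*4*(1 - 12)/3 = 4818 - 8*4*(-11)/3 = 4818 - 1*(-352/3) = 4818 + 352/3 = 14806/3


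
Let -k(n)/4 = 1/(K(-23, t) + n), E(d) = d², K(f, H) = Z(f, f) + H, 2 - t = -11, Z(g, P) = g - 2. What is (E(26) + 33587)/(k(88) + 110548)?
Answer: 8037/25931 ≈ 0.30994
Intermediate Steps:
Z(g, P) = -2 + g
t = 13 (t = 2 - 1*(-11) = 2 + 11 = 13)
K(f, H) = -2 + H + f (K(f, H) = (-2 + f) + H = -2 + H + f)
k(n) = -4/(-12 + n) (k(n) = -4/((-2 + 13 - 23) + n) = -4/(-12 + n))
(E(26) + 33587)/(k(88) + 110548) = (26² + 33587)/(-4/(-12 + 88) + 110548) = (676 + 33587)/(-4/76 + 110548) = 34263/(-4*1/76 + 110548) = 34263/(-1/19 + 110548) = 34263/(2100411/19) = 34263*(19/2100411) = 8037/25931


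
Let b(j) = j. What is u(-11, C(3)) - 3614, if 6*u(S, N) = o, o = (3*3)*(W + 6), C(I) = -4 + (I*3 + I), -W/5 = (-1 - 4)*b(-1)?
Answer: -7285/2 ≈ -3642.5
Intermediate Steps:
W = -25 (W = -5*(-1 - 4)*(-1) = -(-25)*(-1) = -5*5 = -25)
C(I) = -4 + 4*I (C(I) = -4 + (3*I + I) = -4 + 4*I)
o = -171 (o = (3*3)*(-25 + 6) = 9*(-19) = -171)
u(S, N) = -57/2 (u(S, N) = (⅙)*(-171) = -57/2)
u(-11, C(3)) - 3614 = -57/2 - 3614 = -7285/2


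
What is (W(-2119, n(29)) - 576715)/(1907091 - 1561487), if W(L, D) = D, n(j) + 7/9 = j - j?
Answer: -2595221/1555218 ≈ -1.6687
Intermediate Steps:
n(j) = -7/9 (n(j) = -7/9 + (j - j) = -7/9 + 0 = -7/9)
(W(-2119, n(29)) - 576715)/(1907091 - 1561487) = (-7/9 - 576715)/(1907091 - 1561487) = -5190442/9/345604 = -5190442/9*1/345604 = -2595221/1555218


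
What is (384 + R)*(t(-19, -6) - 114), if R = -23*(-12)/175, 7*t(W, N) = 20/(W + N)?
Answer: -269499144/6125 ≈ -44000.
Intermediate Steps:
t(W, N) = 20/(7*(N + W)) (t(W, N) = (20/(W + N))/7 = (20/(N + W))/7 = 20/(7*(N + W)))
R = 276/175 (R = 276*(1/175) = 276/175 ≈ 1.5771)
(384 + R)*(t(-19, -6) - 114) = (384 + 276/175)*(20/(7*(-6 - 19)) - 114) = 67476*((20/7)/(-25) - 114)/175 = 67476*((20/7)*(-1/25) - 114)/175 = 67476*(-4/35 - 114)/175 = (67476/175)*(-3994/35) = -269499144/6125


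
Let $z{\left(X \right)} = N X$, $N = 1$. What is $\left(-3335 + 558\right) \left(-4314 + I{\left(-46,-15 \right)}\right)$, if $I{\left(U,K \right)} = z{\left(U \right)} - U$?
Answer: $11979978$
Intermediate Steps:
$z{\left(X \right)} = X$ ($z{\left(X \right)} = 1 X = X$)
$I{\left(U,K \right)} = 0$ ($I{\left(U,K \right)} = U - U = 0$)
$\left(-3335 + 558\right) \left(-4314 + I{\left(-46,-15 \right)}\right) = \left(-3335 + 558\right) \left(-4314 + 0\right) = \left(-2777\right) \left(-4314\right) = 11979978$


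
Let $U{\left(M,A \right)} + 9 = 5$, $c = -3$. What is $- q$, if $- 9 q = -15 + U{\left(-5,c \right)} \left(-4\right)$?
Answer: $\frac{1}{9} \approx 0.11111$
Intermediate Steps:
$U{\left(M,A \right)} = -4$ ($U{\left(M,A \right)} = -9 + 5 = -4$)
$q = - \frac{1}{9}$ ($q = - \frac{-15 - -16}{9} = - \frac{-15 + 16}{9} = \left(- \frac{1}{9}\right) 1 = - \frac{1}{9} \approx -0.11111$)
$- q = \left(-1\right) \left(- \frac{1}{9}\right) = \frac{1}{9}$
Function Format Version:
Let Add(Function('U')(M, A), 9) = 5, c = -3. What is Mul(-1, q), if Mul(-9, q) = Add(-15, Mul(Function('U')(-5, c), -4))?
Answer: Rational(1, 9) ≈ 0.11111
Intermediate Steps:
Function('U')(M, A) = -4 (Function('U')(M, A) = Add(-9, 5) = -4)
q = Rational(-1, 9) (q = Mul(Rational(-1, 9), Add(-15, Mul(-4, -4))) = Mul(Rational(-1, 9), Add(-15, 16)) = Mul(Rational(-1, 9), 1) = Rational(-1, 9) ≈ -0.11111)
Mul(-1, q) = Mul(-1, Rational(-1, 9)) = Rational(1, 9)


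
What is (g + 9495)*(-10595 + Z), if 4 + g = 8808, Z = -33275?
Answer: -802777130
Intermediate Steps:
g = 8804 (g = -4 + 8808 = 8804)
(g + 9495)*(-10595 + Z) = (8804 + 9495)*(-10595 - 33275) = 18299*(-43870) = -802777130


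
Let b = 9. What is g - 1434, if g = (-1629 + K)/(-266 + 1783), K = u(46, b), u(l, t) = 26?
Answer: -2176981/1517 ≈ -1435.1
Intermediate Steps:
K = 26
g = -1603/1517 (g = (-1629 + 26)/(-266 + 1783) = -1603/1517 ≈ -1.0567)
g - 1434 = -1603/1517 - 1434 = -2176981/1517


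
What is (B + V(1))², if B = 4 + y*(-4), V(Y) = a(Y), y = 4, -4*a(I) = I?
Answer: 2401/16 ≈ 150.06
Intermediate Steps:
a(I) = -I/4
V(Y) = -Y/4
B = -12 (B = 4 + 4*(-4) = 4 - 16 = -12)
(B + V(1))² = (-12 - ¼*1)² = (-12 - ¼)² = (-49/4)² = 2401/16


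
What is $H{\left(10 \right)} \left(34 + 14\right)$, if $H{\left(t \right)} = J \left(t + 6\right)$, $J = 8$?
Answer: $6144$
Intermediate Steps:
$H{\left(t \right)} = 48 + 8 t$ ($H{\left(t \right)} = 8 \left(t + 6\right) = 8 \left(6 + t\right) = 48 + 8 t$)
$H{\left(10 \right)} \left(34 + 14\right) = \left(48 + 8 \cdot 10\right) \left(34 + 14\right) = \left(48 + 80\right) 48 = 128 \cdot 48 = 6144$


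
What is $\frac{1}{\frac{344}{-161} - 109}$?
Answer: $- \frac{161}{17893} \approx -0.0089979$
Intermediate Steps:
$\frac{1}{\frac{344}{-161} - 109} = \frac{1}{344 \left(- \frac{1}{161}\right) - 109} = \frac{1}{- \frac{344}{161} - 109} = \frac{1}{- \frac{17893}{161}} = - \frac{161}{17893}$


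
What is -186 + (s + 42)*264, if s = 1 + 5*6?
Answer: 19086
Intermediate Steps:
s = 31 (s = 1 + 30 = 31)
-186 + (s + 42)*264 = -186 + (31 + 42)*264 = -186 + 73*264 = -186 + 19272 = 19086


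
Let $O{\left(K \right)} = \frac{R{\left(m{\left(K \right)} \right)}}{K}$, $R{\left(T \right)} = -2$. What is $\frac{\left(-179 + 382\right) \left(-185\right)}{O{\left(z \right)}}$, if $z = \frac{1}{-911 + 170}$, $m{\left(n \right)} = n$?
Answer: $- \frac{37555}{1482} \approx -25.341$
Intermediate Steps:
$z = - \frac{1}{741}$ ($z = \frac{1}{-741} = - \frac{1}{741} \approx -0.0013495$)
$O{\left(K \right)} = - \frac{2}{K}$
$\frac{\left(-179 + 382\right) \left(-185\right)}{O{\left(z \right)}} = \frac{\left(-179 + 382\right) \left(-185\right)}{\left(-2\right) \frac{1}{- \frac{1}{741}}} = \frac{203 \left(-185\right)}{\left(-2\right) \left(-741\right)} = - \frac{37555}{1482}$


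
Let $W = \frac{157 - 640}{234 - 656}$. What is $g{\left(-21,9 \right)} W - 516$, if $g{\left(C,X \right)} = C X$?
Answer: $- \frac{309039}{422} \approx -732.32$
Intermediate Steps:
$W = \frac{483}{422}$ ($W = - \frac{483}{-422} = \left(-483\right) \left(- \frac{1}{422}\right) = \frac{483}{422} \approx 1.1446$)
$g{\left(-21,9 \right)} W - 516 = \left(-21\right) 9 \cdot \frac{483}{422} - 516 = \left(-189\right) \frac{483}{422} - 516 = - \frac{91287}{422} - 516 = - \frac{309039}{422}$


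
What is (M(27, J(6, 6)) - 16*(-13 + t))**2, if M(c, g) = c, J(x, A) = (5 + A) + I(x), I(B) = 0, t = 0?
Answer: 55225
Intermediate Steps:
J(x, A) = 5 + A (J(x, A) = (5 + A) + 0 = 5 + A)
(M(27, J(6, 6)) - 16*(-13 + t))**2 = (27 - 16*(-13 + 0))**2 = (27 - 16*(-13))**2 = (27 + 208)**2 = 235**2 = 55225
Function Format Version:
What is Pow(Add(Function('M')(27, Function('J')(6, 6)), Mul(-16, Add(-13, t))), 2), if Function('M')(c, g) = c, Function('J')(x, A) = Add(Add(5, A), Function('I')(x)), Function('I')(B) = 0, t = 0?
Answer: 55225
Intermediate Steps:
Function('J')(x, A) = Add(5, A) (Function('J')(x, A) = Add(Add(5, A), 0) = Add(5, A))
Pow(Add(Function('M')(27, Function('J')(6, 6)), Mul(-16, Add(-13, t))), 2) = Pow(Add(27, Mul(-16, Add(-13, 0))), 2) = Pow(Add(27, Mul(-16, -13)), 2) = Pow(Add(27, 208), 2) = Pow(235, 2) = 55225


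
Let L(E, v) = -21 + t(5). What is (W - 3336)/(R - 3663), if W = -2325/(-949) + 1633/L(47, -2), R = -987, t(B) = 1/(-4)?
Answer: 275099683/375092250 ≈ 0.73342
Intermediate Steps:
t(B) = -¼
L(E, v) = -85/4 (L(E, v) = -21 - ¼ = -85/4)
W = -6001243/80665 (W = -2325/(-949) + 1633/(-85/4) = -2325*(-1/949) + 1633*(-4/85) = 2325/949 - 6532/85 = -6001243/80665 ≈ -74.397)
(W - 3336)/(R - 3663) = (-6001243/80665 - 3336)/(-987 - 3663) = -275099683/80665/(-4650) = -275099683/80665*(-1/4650) = 275099683/375092250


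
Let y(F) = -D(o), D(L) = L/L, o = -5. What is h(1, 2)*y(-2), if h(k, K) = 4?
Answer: -4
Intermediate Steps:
D(L) = 1
y(F) = -1 (y(F) = -1*1 = -1)
h(1, 2)*y(-2) = 4*(-1) = -4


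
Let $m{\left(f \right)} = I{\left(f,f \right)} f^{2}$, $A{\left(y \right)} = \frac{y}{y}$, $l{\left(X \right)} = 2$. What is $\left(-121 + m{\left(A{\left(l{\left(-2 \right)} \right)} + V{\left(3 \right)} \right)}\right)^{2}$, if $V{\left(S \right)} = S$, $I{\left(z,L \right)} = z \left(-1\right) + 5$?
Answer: $11025$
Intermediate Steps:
$I{\left(z,L \right)} = 5 - z$ ($I{\left(z,L \right)} = - z + 5 = 5 - z$)
$A{\left(y \right)} = 1$
$m{\left(f \right)} = f^{2} \left(5 - f\right)$ ($m{\left(f \right)} = \left(5 - f\right) f^{2} = f^{2} \left(5 - f\right)$)
$\left(-121 + m{\left(A{\left(l{\left(-2 \right)} \right)} + V{\left(3 \right)} \right)}\right)^{2} = \left(-121 + \left(1 + 3\right)^{2} \left(5 - \left(1 + 3\right)\right)\right)^{2} = \left(-121 + 4^{2} \left(5 - 4\right)\right)^{2} = \left(-121 + 16 \left(5 - 4\right)\right)^{2} = \left(-121 + 16 \cdot 1\right)^{2} = \left(-121 + 16\right)^{2} = \left(-105\right)^{2} = 11025$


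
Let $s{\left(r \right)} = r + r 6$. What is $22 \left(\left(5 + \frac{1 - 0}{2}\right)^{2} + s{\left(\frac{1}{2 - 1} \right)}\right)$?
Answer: $\frac{1639}{2} \approx 819.5$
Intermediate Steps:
$s{\left(r \right)} = 7 r$ ($s{\left(r \right)} = r + 6 r = 7 r$)
$22 \left(\left(5 + \frac{1 - 0}{2}\right)^{2} + s{\left(\frac{1}{2 - 1} \right)}\right) = 22 \left(\left(5 + \frac{1 - 0}{2}\right)^{2} + \frac{7}{2 - 1}\right) = 22 \left(\left(5 + \left(1 + 0\right) \frac{1}{2}\right)^{2} + \frac{7}{1}\right) = 22 \left(\left(5 + 1 \cdot \frac{1}{2}\right)^{2} + 7 \cdot 1\right) = 22 \left(\left(5 + \frac{1}{2}\right)^{2} + 7\right) = 22 \left(\left(\frac{11}{2}\right)^{2} + 7\right) = 22 \left(\frac{121}{4} + 7\right) = 22 \cdot \frac{149}{4} = \frac{1639}{2}$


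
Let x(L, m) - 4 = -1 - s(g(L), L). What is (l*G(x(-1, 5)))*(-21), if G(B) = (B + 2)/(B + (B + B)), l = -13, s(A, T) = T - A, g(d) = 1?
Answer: 637/5 ≈ 127.40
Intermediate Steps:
x(L, m) = 4 - L (x(L, m) = 4 + (-1 - (L - 1*1)) = 4 + (-1 - (L - 1)) = 4 + (-1 - (-1 + L)) = 4 + (-1 + (1 - L)) = 4 - L)
G(B) = (2 + B)/(3*B) (G(B) = (2 + B)/(B + 2*B) = (2 + B)/((3*B)) = (2 + B)*(1/(3*B)) = (2 + B)/(3*B))
(l*G(x(-1, 5)))*(-21) = -13*(2 + (4 - 1*(-1)))/(3*(4 - 1*(-1)))*(-21) = -13*(2 + (4 + 1))/(3*(4 + 1))*(-21) = -13*(2 + 5)/(3*5)*(-21) = -13*7/(3*5)*(-21) = -13*7/15*(-21) = -91/15*(-21) = 637/5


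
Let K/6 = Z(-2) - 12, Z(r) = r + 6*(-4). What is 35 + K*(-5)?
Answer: 1175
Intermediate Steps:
Z(r) = -24 + r (Z(r) = r - 24 = -24 + r)
K = -228 (K = 6*((-24 - 2) - 12) = 6*(-26 - 2*6) = 6*(-26 - 12) = 6*(-38) = -228)
35 + K*(-5) = 35 - 228*(-5) = 35 + 1140 = 1175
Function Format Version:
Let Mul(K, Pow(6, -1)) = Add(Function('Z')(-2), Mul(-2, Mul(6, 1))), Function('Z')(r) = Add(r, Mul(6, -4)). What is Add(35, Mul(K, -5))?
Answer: 1175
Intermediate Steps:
Function('Z')(r) = Add(-24, r) (Function('Z')(r) = Add(r, -24) = Add(-24, r))
K = -228 (K = Mul(6, Add(Add(-24, -2), Mul(-2, Mul(6, 1)))) = Mul(6, Add(-26, Mul(-2, 6))) = Mul(6, Add(-26, -12)) = Mul(6, -38) = -228)
Add(35, Mul(K, -5)) = Add(35, Mul(-228, -5)) = Add(35, 1140) = 1175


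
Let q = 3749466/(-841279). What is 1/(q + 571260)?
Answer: 841279/480585292074 ≈ 1.7505e-6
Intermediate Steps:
q = -3749466/841279 (q = 3749466*(-1/841279) = -3749466/841279 ≈ -4.4569)
1/(q + 571260) = 1/(-3749466/841279 + 571260) = 1/(480585292074/841279) = 841279/480585292074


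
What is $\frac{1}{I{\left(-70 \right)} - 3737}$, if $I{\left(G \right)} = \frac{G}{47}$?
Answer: $- \frac{47}{175709} \approx -0.00026749$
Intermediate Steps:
$I{\left(G \right)} = \frac{G}{47}$ ($I{\left(G \right)} = G \frac{1}{47} = \frac{G}{47}$)
$\frac{1}{I{\left(-70 \right)} - 3737} = \frac{1}{\frac{1}{47} \left(-70\right) - 3737} = \frac{1}{- \frac{70}{47} - 3737} = \frac{1}{- \frac{175709}{47}} = - \frac{47}{175709}$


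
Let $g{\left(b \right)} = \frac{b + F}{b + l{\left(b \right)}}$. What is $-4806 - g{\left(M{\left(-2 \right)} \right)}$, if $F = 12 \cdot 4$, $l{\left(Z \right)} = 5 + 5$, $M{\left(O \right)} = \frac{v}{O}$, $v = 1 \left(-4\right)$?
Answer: $- \frac{28861}{6} \approx -4810.2$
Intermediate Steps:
$v = -4$
$M{\left(O \right)} = - \frac{4}{O}$
$l{\left(Z \right)} = 10$
$F = 48$
$g{\left(b \right)} = \frac{48 + b}{10 + b}$ ($g{\left(b \right)} = \frac{b + 48}{b + 10} = \frac{48 + b}{10 + b}$)
$-4806 - g{\left(M{\left(-2 \right)} \right)} = -4806 - \frac{48 - \frac{4}{-2}}{10 - \frac{4}{-2}} = -4806 - \frac{48 - -2}{10 - -2} = -4806 - \frac{48 + 2}{10 + 2} = -4806 - \frac{1}{12} \cdot 50 = -4806 - \frac{25}{6} = - \frac{28861}{6}$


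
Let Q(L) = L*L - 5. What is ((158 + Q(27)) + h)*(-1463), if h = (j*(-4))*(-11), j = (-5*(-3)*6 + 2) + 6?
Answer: -7598822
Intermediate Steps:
Q(L) = -5 + L**2 (Q(L) = L**2 - 5 = -5 + L**2)
j = 98 (j = (15*6 + 2) + 6 = (90 + 2) + 6 = 92 + 6 = 98)
h = 4312 (h = (98*(-4))*(-11) = -392*(-11) = 4312)
((158 + Q(27)) + h)*(-1463) = ((158 + (-5 + 27**2)) + 4312)*(-1463) = ((158 + (-5 + 729)) + 4312)*(-1463) = ((158 + 724) + 4312)*(-1463) = (882 + 4312)*(-1463) = 5194*(-1463) = -7598822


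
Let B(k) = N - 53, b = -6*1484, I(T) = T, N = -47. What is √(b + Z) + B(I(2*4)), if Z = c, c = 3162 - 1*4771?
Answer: -100 + I*√10513 ≈ -100.0 + 102.53*I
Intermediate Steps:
b = -8904
B(k) = -100 (B(k) = -47 - 53 = -100)
c = -1609 (c = 3162 - 4771 = -1609)
Z = -1609
√(b + Z) + B(I(2*4)) = √(-8904 - 1609) - 100 = √(-10513) - 100 = I*√10513 - 100 = -100 + I*√10513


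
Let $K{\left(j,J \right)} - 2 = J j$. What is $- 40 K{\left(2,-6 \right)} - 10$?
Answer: $390$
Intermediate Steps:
$K{\left(j,J \right)} = 2 + J j$
$- 40 K{\left(2,-6 \right)} - 10 = - 40 \left(2 - 12\right) - 10 = \left(-40\right) \left(-10\right) - 10 = 400 - 10 = 390$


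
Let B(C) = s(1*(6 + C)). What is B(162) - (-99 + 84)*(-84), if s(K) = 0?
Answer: -1260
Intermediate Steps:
B(C) = 0
B(162) - (-99 + 84)*(-84) = 0 - (-99 + 84)*(-84) = 0 - (-15)*(-84) = 0 - 1*1260 = 0 - 1260 = -1260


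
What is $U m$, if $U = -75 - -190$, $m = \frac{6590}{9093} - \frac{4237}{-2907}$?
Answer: $\frac{116380345}{463743} \approx 250.96$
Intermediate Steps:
$m = \frac{1012003}{463743}$ ($m = 6590 \cdot \frac{1}{9093} - - \frac{223}{153} = \frac{6590}{9093} + \frac{223}{153} = \frac{1012003}{463743} \approx 2.1823$)
$U = 115$ ($U = -75 + 190 = 115$)
$U m = 115 \cdot \frac{1012003}{463743} = \frac{116380345}{463743}$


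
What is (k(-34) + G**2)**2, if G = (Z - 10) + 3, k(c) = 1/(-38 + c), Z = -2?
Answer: 34000561/5184 ≈ 6558.8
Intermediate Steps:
G = -9 (G = (-2 - 10) + 3 = -12 + 3 = -9)
(k(-34) + G**2)**2 = (1/(-38 - 34) + (-9)**2)**2 = (1/(-72) + 81)**2 = (-1/72 + 81)**2 = (5831/72)**2 = 34000561/5184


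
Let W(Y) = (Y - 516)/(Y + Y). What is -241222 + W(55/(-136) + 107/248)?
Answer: -9528993/38 ≈ -2.5076e+5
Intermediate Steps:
W(Y) = (-516 + Y)/(2*Y) (W(Y) = (-516 + Y)/((2*Y)) = (-516 + Y)*(1/(2*Y)) = (-516 + Y)/(2*Y))
-241222 + W(55/(-136) + 107/248) = -241222 + (-516 + (55/(-136) + 107/248))/(2*(55/(-136) + 107/248)) = -241222 + (-516 + (55*(-1/136) + 107*(1/248)))/(2*(55*(-1/136) + 107*(1/248))) = -241222 + (-516 + (-55/136 + 107/248))/(2*(-55/136 + 107/248)) = -241222 + (-516 + 57/2108)/(2*(57/2108)) = -241222 + (1/2)*(2108/57)*(-1087671/2108) = -241222 - 362557/38 = -9528993/38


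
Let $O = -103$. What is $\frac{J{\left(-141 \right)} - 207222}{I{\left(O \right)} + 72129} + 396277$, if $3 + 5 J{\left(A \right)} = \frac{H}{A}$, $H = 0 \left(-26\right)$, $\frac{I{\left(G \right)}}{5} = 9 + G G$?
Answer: $\frac{248106012202}{626095} \approx 3.9628 \cdot 10^{5}$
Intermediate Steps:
$I{\left(G \right)} = 45 + 5 G^{2}$ ($I{\left(G \right)} = 5 \left(9 + G G\right) = 5 \left(9 + G^{2}\right) = 45 + 5 G^{2}$)
$H = 0$
$J{\left(A \right)} = - \frac{3}{5}$ ($J{\left(A \right)} = - \frac{3}{5} + \frac{0 \frac{1}{A}}{5} = - \frac{3}{5} + \frac{1}{5} \cdot 0 = - \frac{3}{5} + 0 = - \frac{3}{5}$)
$\frac{J{\left(-141 \right)} - 207222}{I{\left(O \right)} + 72129} + 396277 = \frac{- \frac{3}{5} - 207222}{\left(45 + 5 \left(-103\right)^{2}\right) + 72129} + 396277 = - \frac{1036113}{5 \left(\left(45 + 5 \cdot 10609\right) + 72129\right)} + 396277 = - \frac{1036113}{5 \left(\left(45 + 53045\right) + 72129\right)} + 396277 = - \frac{1036113}{5 \left(53090 + 72129\right)} + 396277 = - \frac{1036113}{5 \cdot 125219} + 396277 = \left(- \frac{1036113}{5}\right) \frac{1}{125219} + 396277 = - \frac{1036113}{626095} + 396277 = \frac{248106012202}{626095}$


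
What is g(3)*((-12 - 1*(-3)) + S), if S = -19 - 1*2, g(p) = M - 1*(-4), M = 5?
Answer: -270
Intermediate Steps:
g(p) = 9 (g(p) = 5 - 1*(-4) = 5 + 4 = 9)
S = -21 (S = -19 - 2 = -21)
g(3)*((-12 - 1*(-3)) + S) = 9*((-12 - 1*(-3)) - 21) = 9*((-12 + 3) - 21) = 9*(-9 - 21) = 9*(-30) = -270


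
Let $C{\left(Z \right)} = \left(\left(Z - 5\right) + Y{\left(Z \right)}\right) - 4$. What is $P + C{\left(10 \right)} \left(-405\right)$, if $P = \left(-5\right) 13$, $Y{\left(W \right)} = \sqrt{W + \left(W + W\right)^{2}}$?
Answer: $-470 - 405 \sqrt{410} \approx -8670.6$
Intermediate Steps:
$Y{\left(W \right)} = \sqrt{W + 4 W^{2}}$ ($Y{\left(W \right)} = \sqrt{W + \left(2 W\right)^{2}} = \sqrt{W + 4 W^{2}}$)
$C{\left(Z \right)} = -9 + Z + \sqrt{Z \left(1 + 4 Z\right)}$ ($C{\left(Z \right)} = \left(\left(Z - 5\right) + \sqrt{Z \left(1 + 4 Z\right)}\right) - 4 = \left(\left(-5 + Z\right) + \sqrt{Z \left(1 + 4 Z\right)}\right) - 4 = \left(-5 + Z + \sqrt{Z \left(1 + 4 Z\right)}\right) - 4 = -9 + Z + \sqrt{Z \left(1 + 4 Z\right)}$)
$P = -65$
$P + C{\left(10 \right)} \left(-405\right) = -65 + \left(-9 + 10 + \sqrt{10 \left(1 + 4 \cdot 10\right)}\right) \left(-405\right) = -65 + \left(-9 + 10 + \sqrt{10 \left(1 + 40\right)}\right) \left(-405\right) = -65 + \left(-9 + 10 + \sqrt{10 \cdot 41}\right) \left(-405\right) = -65 + \left(-9 + 10 + \sqrt{410}\right) \left(-405\right) = -65 + \left(1 + \sqrt{410}\right) \left(-405\right) = -65 - \left(405 + 405 \sqrt{410}\right) = -470 - 405 \sqrt{410}$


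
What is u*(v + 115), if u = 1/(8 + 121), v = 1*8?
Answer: 41/43 ≈ 0.95349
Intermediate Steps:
v = 8
u = 1/129 ≈ 0.0077519
u*(v + 115) = (8 + 115)/129 = (1/129)*123 = 41/43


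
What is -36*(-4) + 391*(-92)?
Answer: -35828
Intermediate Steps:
-36*(-4) + 391*(-92) = 144 - 35972 = -35828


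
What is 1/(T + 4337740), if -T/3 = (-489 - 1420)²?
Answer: -1/6595103 ≈ -1.5163e-7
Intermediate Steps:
T = -10932843 (T = -3*(-489 - 1420)² = -3*(-1909)² = -3*3644281 = -10932843)
1/(T + 4337740) = 1/(-10932843 + 4337740) = 1/(-6595103) = -1/6595103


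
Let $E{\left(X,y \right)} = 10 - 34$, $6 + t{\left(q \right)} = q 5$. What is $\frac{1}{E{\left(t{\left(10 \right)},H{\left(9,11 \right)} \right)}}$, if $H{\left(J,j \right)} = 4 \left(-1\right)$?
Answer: $- \frac{1}{24} \approx -0.041667$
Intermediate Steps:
$t{\left(q \right)} = -6 + 5 q$ ($t{\left(q \right)} = -6 + q 5 = -6 + 5 q$)
$H{\left(J,j \right)} = -4$
$E{\left(X,y \right)} = -24$
$\frac{1}{E{\left(t{\left(10 \right)},H{\left(9,11 \right)} \right)}} = \frac{1}{-24} = - \frac{1}{24}$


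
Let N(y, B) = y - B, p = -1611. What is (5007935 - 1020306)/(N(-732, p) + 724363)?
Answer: 3987629/725242 ≈ 5.4983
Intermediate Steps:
(5007935 - 1020306)/(N(-732, p) + 724363) = (5007935 - 1020306)/((-732 - 1*(-1611)) + 724363) = 3987629/((-732 + 1611) + 724363) = 3987629/(879 + 724363) = 3987629/725242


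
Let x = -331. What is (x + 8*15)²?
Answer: 44521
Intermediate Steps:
(x + 8*15)² = (-331 + 8*15)² = (-331 + 120)² = (-211)² = 44521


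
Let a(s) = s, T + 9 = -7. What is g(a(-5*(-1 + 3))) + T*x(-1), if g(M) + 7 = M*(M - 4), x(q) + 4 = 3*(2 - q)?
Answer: 53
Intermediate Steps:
T = -16 (T = -9 - 7 = -16)
x(q) = 2 - 3*q (x(q) = -4 + 3*(2 - q) = -4 + (6 - 3*q) = 2 - 3*q)
g(M) = -7 + M*(-4 + M) (g(M) = -7 + M*(M - 4) = -7 + M*(-4 + M))
g(a(-5*(-1 + 3))) + T*x(-1) = (-7 + (-5*(-1 + 3))² - (-20)*(-1 + 3)) - 16*(2 - 3*(-1)) = (-7 + (-5*2)² - (-20)*2) - 16*(2 + 3) = (-7 + (-10)² - 4*(-10)) - 16*5 = (-7 + 100 + 40) - 80 = 133 - 80 = 53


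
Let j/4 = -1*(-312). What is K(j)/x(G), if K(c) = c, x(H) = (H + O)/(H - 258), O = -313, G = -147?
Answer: 25272/23 ≈ 1098.8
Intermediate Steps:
x(H) = (-313 + H)/(-258 + H) (x(H) = (H - 313)/(H - 258) = (-313 + H)/(-258 + H))
j = 1248 (j = 4*(-1*(-312)) = 4*312 = 1248)
K(j)/x(G) = 1248/(((-313 - 147)/(-258 - 147))) = 1248/((-460/(-405))) = 1248/((-1/405*(-460))) = 1248/(92/81) = 1248*(81/92) = 25272/23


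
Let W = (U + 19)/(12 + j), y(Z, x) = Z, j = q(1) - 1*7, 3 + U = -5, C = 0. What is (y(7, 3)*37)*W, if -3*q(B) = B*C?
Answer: 2849/5 ≈ 569.80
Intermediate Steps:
U = -8 (U = -3 - 5 = -8)
q(B) = 0 (q(B) = -B*0/3 = -1/3*0 = 0)
j = -7 (j = 0 - 1*7 = 0 - 7 = -7)
W = 11/5 (W = (-8 + 19)/(12 - 7) = 11/5 ≈ 2.2000)
(y(7, 3)*37)*W = (7*37)*(11/5) = 259*(11/5) = 2849/5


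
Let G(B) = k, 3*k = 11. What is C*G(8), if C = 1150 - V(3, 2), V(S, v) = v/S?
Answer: 37928/9 ≈ 4214.2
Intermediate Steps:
k = 11/3 (k = (1/3)*11 = 11/3 ≈ 3.6667)
G(B) = 11/3
C = 3448/3 (C = 1150 - 2/3 = 3448/3 ≈ 1149.3)
C*G(8) = (3448/3)*(11/3) = 37928/9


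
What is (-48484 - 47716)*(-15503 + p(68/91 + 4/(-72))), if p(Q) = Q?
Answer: 93953289700/63 ≈ 1.4913e+9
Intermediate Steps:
(-48484 - 47716)*(-15503 + p(68/91 + 4/(-72))) = (-48484 - 47716)*(-15503 + (68/91 + 4/(-72))) = -96200*(-15503 + (68*(1/91) + 4*(-1/72))) = -96200*(-15503 + (68/91 - 1/18)) = -96200*(-15503 + 1133/1638) = -96200*(-25392781/1638) = 93953289700/63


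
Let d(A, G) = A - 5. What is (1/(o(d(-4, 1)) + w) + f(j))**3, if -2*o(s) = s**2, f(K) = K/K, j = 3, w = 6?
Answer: 300763/328509 ≈ 0.91554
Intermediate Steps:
d(A, G) = -5 + A
f(K) = 1
o(s) = -s**2/2
(1/(o(d(-4, 1)) + w) + f(j))**3 = (1/(-(-5 - 4)**2/2 + 6) + 1)**3 = (1/(-1/2*(-9)**2 + 6) + 1)**3 = (1/(-1/2*81 + 6) + 1)**3 = (1/(-81/2 + 6) + 1)**3 = (1/(-69/2) + 1)**3 = (-2/69 + 1)**3 = (67/69)**3 = 300763/328509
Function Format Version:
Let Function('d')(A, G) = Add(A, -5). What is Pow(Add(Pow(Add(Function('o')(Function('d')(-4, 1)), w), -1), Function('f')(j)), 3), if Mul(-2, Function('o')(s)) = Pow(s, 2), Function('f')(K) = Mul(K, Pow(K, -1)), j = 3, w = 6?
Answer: Rational(300763, 328509) ≈ 0.91554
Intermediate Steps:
Function('d')(A, G) = Add(-5, A)
Function('f')(K) = 1
Function('o')(s) = Mul(Rational(-1, 2), Pow(s, 2))
Pow(Add(Pow(Add(Function('o')(Function('d')(-4, 1)), w), -1), Function('f')(j)), 3) = Pow(Add(Pow(Add(Mul(Rational(-1, 2), Pow(Add(-5, -4), 2)), 6), -1), 1), 3) = Pow(Add(Pow(Add(Mul(Rational(-1, 2), Pow(-9, 2)), 6), -1), 1), 3) = Pow(Add(Pow(Add(Mul(Rational(-1, 2), 81), 6), -1), 1), 3) = Pow(Add(Pow(Add(Rational(-81, 2), 6), -1), 1), 3) = Pow(Add(Pow(Rational(-69, 2), -1), 1), 3) = Pow(Add(Rational(-2, 69), 1), 3) = Pow(Rational(67, 69), 3) = Rational(300763, 328509)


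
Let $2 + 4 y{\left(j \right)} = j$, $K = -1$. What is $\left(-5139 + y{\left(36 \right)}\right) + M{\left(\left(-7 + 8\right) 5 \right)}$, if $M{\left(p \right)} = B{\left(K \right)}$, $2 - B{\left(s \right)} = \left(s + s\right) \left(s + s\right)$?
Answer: $- \frac{10265}{2} \approx -5132.5$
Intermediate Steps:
$B{\left(s \right)} = 2 - 4 s^{2}$ ($B{\left(s \right)} = 2 - \left(s + s\right) \left(s + s\right) = 2 - 2 s 2 s = 2 - 4 s^{2}$)
$y{\left(j \right)} = - \frac{1}{2} + \frac{j}{4}$
$M{\left(p \right)} = -2$ ($M{\left(p \right)} = 2 - 4 \left(-1\right)^{2} = 2 - 4 = -2$)
$\left(-5139 + y{\left(36 \right)}\right) + M{\left(\left(-7 + 8\right) 5 \right)} = \left(-5139 + \left(- \frac{1}{2} + \frac{1}{4} \cdot 36\right)\right) - 2 = \left(-5139 + \left(- \frac{1}{2} + 9\right)\right) - 2 = \left(-5139 + \frac{17}{2}\right) - 2 = - \frac{10261}{2} - 2 = - \frac{10265}{2}$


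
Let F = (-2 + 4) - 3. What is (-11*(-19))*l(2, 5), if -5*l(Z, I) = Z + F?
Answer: -209/5 ≈ -41.800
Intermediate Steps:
F = -1 (F = 2 - 3 = -1)
l(Z, I) = 1/5 - Z/5 (l(Z, I) = -(Z - 1)/5 = -(-1 + Z)/5 = 1/5 - Z/5)
(-11*(-19))*l(2, 5) = (-11*(-19))*(1/5 - 1/5*2) = 209*(1/5 - 2/5) = 209*(-1/5) = -209/5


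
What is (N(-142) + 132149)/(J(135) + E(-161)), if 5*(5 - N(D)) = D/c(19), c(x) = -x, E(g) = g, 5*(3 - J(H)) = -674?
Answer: -3138622/551 ≈ -5696.2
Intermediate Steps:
J(H) = 689/5 (J(H) = 3 - 1/5*(-674) = 3 + 674/5 = 689/5)
N(D) = 5 + D/95 (N(D) = 5 - D/(5*((-1*19))) = 5 - D/(5*(-19)) = 5 - D*(-1)/(5*19) = 5 - (-1)*D/95 = 5 + D/95)
(N(-142) + 132149)/(J(135) + E(-161)) = ((5 + (1/95)*(-142)) + 132149)/(689/5 - 161) = ((5 - 142/95) + 132149)/(-116/5) = (333/95 + 132149)*(-5/116) = (12554488/95)*(-5/116) = -3138622/551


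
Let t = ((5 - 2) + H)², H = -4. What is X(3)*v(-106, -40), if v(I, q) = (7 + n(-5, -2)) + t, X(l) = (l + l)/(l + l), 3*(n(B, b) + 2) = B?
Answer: 13/3 ≈ 4.3333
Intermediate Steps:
n(B, b) = -2 + B/3
X(l) = 1 (X(l) = (2*l)/((2*l)) = (2*l)*(1/(2*l)) = 1)
t = 1 (t = ((5 - 2) - 4)² = (3 - 4)² = (-1)² = 1)
v(I, q) = 13/3 (v(I, q) = (7 + (-2 + (⅓)*(-5))) + 1 = (7 + (-2 - 5/3)) + 1 = (7 - 11/3) + 1 = 10/3 + 1 = 13/3)
X(3)*v(-106, -40) = 1*(13/3) = 13/3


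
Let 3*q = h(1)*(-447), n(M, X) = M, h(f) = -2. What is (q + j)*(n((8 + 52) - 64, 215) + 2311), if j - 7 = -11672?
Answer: -26223669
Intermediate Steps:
j = -11665 (j = 7 - 11672 = -11665)
q = 298 (q = (-2*(-447))/3 = (1/3)*894 = 298)
(q + j)*(n((8 + 52) - 64, 215) + 2311) = (298 - 11665)*(((8 + 52) - 64) + 2311) = -11367*((60 - 64) + 2311) = -11367*(-4 + 2311) = -11367*2307 = -26223669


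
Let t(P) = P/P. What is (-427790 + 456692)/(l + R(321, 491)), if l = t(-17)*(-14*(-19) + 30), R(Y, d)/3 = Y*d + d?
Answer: 14451/237301 ≈ 0.060897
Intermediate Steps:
t(P) = 1
R(Y, d) = 3*d + 3*Y*d (R(Y, d) = 3*(Y*d + d) = 3*(d + Y*d) = 3*d + 3*Y*d)
l = 296 (l = 1*(-14*(-19) + 30) = 1*(266 + 30) = 1*296 = 296)
(-427790 + 456692)/(l + R(321, 491)) = (-427790 + 456692)/(296 + 3*491*(1 + 321)) = 28902/(296 + 3*491*322) = 28902/(296 + 474306) = 28902/474602 = 28902*(1/474602) = 14451/237301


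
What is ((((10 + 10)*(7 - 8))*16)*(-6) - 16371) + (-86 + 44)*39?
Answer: -16089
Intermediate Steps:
((((10 + 10)*(7 - 8))*16)*(-6) - 16371) + (-86 + 44)*39 = (((20*(-1))*16)*(-6) - 16371) - 42*39 = (-20*16*(-6) - 16371) - 1638 = (-320*(-6) - 16371) - 1638 = (1920 - 16371) - 1638 = -14451 - 1638 = -16089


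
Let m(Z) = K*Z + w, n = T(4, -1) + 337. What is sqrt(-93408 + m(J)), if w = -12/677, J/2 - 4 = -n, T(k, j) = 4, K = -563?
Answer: sqrt(131106835642)/677 ≈ 534.84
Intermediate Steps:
n = 341 (n = 4 + 337 = 341)
J = -674 (J = 8 + 2*(-1*341) = 8 + 2*(-341) = 8 - 682 = -674)
w = -12/677 (w = -12*1/677 = -12/677 ≈ -0.017725)
m(Z) = -12/677 - 563*Z (m(Z) = -563*Z - 12/677 = -12/677 - 563*Z)
sqrt(-93408 + m(J)) = sqrt(-93408 + (-12/677 - 563*(-674))) = sqrt(-93408 + (-12/677 + 379462)) = sqrt(-93408 + 256895762/677) = sqrt(193658546/677) = sqrt(131106835642)/677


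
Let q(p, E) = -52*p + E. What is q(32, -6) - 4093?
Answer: -5763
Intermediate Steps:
q(p, E) = E - 52*p
q(32, -6) - 4093 = (-6 - 52*32) - 4093 = (-6 - 1664) - 4093 = -1670 - 4093 = -5763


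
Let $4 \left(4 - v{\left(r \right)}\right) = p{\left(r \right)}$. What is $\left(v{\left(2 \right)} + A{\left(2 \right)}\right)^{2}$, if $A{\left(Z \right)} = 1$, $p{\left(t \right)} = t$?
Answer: $\frac{81}{4} \approx 20.25$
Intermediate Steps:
$v{\left(r \right)} = 4 - \frac{r}{4}$
$\left(v{\left(2 \right)} + A{\left(2 \right)}\right)^{2} = \left(\left(4 - \frac{1}{2}\right) + 1\right)^{2} = \left(\frac{7}{2} + 1\right)^{2} = \left(\frac{9}{2}\right)^{2} = \frac{81}{4}$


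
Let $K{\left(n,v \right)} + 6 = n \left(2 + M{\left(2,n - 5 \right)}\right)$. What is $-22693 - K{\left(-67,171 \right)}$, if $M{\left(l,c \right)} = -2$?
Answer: $-22687$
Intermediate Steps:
$K{\left(n,v \right)} = -6$ ($K{\left(n,v \right)} = -6 + n \left(2 - 2\right) = -6 + n 0 = -6 + 0 = -6$)
$-22693 - K{\left(-67,171 \right)} = -22693 - -6 = -22693 + 6 = -22687$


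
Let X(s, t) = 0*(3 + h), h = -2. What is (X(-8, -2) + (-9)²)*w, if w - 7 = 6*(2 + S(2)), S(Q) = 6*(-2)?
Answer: -4293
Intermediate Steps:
S(Q) = -12
w = -53 (w = 7 + 6*(2 - 12) = 7 + 6*(-10) = 7 - 60 = -53)
X(s, t) = 0 (X(s, t) = 0*(3 - 2) = 0*1 = 0)
(X(-8, -2) + (-9)²)*w = (0 + (-9)²)*(-53) = (0 + 81)*(-53) = 81*(-53) = -4293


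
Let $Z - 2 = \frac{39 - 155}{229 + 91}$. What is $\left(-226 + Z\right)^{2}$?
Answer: $\frac{322166601}{6400} \approx 50339.0$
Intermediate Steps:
$Z = \frac{131}{80}$ ($Z = 2 + \frac{39 - 155}{229 + 91} = 2 - \frac{116}{320} = 2 - \frac{29}{80} = \frac{131}{80} \approx 1.6375$)
$\left(-226 + Z\right)^{2} = \left(-226 + \frac{131}{80}\right)^{2} = \left(- \frac{17949}{80}\right)^{2} = \frac{322166601}{6400}$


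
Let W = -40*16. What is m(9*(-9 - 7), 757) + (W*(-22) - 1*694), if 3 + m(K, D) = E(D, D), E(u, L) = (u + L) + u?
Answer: 15654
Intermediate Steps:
W = -640
E(u, L) = L + 2*u (E(u, L) = (L + u) + u = L + 2*u)
m(K, D) = -3 + 3*D (m(K, D) = -3 + (D + 2*D) = -3 + 3*D)
m(9*(-9 - 7), 757) + (W*(-22) - 1*694) = (-3 + 3*757) + (-640*(-22) - 1*694) = (-3 + 2271) + (14080 - 694) = 2268 + 13386 = 15654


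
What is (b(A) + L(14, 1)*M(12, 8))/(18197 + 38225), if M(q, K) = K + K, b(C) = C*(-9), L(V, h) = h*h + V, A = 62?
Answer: -159/28211 ≈ -0.0056361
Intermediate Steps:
L(V, h) = V + h² (L(V, h) = h² + V = V + h²)
b(C) = -9*C
M(q, K) = 2*K
(b(A) + L(14, 1)*M(12, 8))/(18197 + 38225) = (-9*62 + (14 + 1²)*(2*8))/(18197 + 38225) = (-558 + (14 + 1)*16)/56422 = (-558 + 15*16)*(1/56422) = (-558 + 240)*(1/56422) = -318*1/56422 = -159/28211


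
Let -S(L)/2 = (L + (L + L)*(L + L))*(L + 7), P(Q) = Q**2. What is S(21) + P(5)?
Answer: -99935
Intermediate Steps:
S(L) = -2*(7 + L)*(L + 4*L**2) (S(L) = -2*(L + (L + L)*(L + L))*(L + 7) = -2*(L + (2*L)*(2*L))*(7 + L) = -2*(L + 4*L**2)*(7 + L) = -2*(7 + L)*(L + 4*L**2))
S(21) + P(5) = -2*21*(7 + 4*21**2 + 29*21) + 5**2 = -2*21*(7 + 4*441 + 609) + 25 = -2*21*(7 + 1764 + 609) + 25 = -2*21*2380 + 25 = -99960 + 25 = -99935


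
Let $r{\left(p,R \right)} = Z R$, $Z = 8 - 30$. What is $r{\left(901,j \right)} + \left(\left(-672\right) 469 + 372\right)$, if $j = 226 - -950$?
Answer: $-340668$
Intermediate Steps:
$Z = -22$ ($Z = 8 - 30 = -22$)
$j = 1176$ ($j = 226 + 950 = 1176$)
$r{\left(p,R \right)} = - 22 R$
$r{\left(901,j \right)} + \left(\left(-672\right) 469 + 372\right) = \left(-22\right) 1176 + \left(\left(-672\right) 469 + 372\right) = -25872 + \left(-315168 + 372\right) = -25872 - 314796 = -340668$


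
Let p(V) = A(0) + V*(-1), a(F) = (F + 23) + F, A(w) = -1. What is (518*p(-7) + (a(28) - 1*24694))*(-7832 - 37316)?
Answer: 970998036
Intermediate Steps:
a(F) = 23 + 2*F (a(F) = (23 + F) + F = 23 + 2*F)
p(V) = -1 - V (p(V) = -1 + V*(-1) = -1 - V)
(518*p(-7) + (a(28) - 1*24694))*(-7832 - 37316) = (518*(-1 - 1*(-7)) + ((23 + 2*28) - 1*24694))*(-7832 - 37316) = (518*(-1 + 7) + ((23 + 56) - 24694))*(-45148) = (518*6 + (79 - 24694))*(-45148) = (3108 - 24615)*(-45148) = -21507*(-45148) = 970998036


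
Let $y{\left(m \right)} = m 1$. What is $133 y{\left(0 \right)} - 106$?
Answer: $-106$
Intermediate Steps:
$y{\left(m \right)} = m$
$133 y{\left(0 \right)} - 106 = 133 \cdot 0 - 106 = 0 - 106 = -106$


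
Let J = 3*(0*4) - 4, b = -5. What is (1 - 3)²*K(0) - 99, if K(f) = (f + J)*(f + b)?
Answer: -19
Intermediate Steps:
J = -4 (J = 3*0 - 4 = 0 - 4 = -4)
K(f) = (-5 + f)*(-4 + f) (K(f) = (f - 4)*(f - 5) = (-4 + f)*(-5 + f) = (-5 + f)*(-4 + f))
(1 - 3)²*K(0) - 99 = (1 - 3)²*(20 + 0² - 9*0) - 99 = (-2)²*(20 + 0 + 0) - 99 = 4*20 - 99 = 80 - 99 = -19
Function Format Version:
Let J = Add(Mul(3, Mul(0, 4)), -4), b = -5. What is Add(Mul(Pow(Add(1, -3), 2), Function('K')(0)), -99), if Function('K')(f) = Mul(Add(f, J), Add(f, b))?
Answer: -19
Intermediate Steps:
J = -4 (J = Add(Mul(3, 0), -4) = Add(0, -4) = -4)
Function('K')(f) = Mul(Add(-5, f), Add(-4, f)) (Function('K')(f) = Mul(Add(f, -4), Add(f, -5)) = Mul(Add(-4, f), Add(-5, f)) = Mul(Add(-5, f), Add(-4, f)))
Add(Mul(Pow(Add(1, -3), 2), Function('K')(0)), -99) = Add(Mul(Pow(Add(1, -3), 2), Add(20, Pow(0, 2), Mul(-9, 0))), -99) = Add(Mul(Pow(-2, 2), Add(20, 0, 0)), -99) = Add(Mul(4, 20), -99) = Add(80, -99) = -19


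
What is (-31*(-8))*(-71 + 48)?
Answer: -5704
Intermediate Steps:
(-31*(-8))*(-71 + 48) = 248*(-23) = -5704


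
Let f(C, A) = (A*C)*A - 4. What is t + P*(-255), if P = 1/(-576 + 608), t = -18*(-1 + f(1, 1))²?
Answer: -9471/32 ≈ -295.97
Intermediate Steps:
f(C, A) = -4 + C*A² (f(C, A) = C*A² - 4 = -4 + C*A²)
t = -288 (t = -18*(-1 + (-4 + 1*1²))² = -18*(-1 + (-4 + 1*1))² = -18*(-1 + (-4 + 1))² = -18*(-1 - 3)² = -18*(-4)² = -18*16 = -288)
P = 1/32 ≈ 0.031250
t + P*(-255) = -288 + (1/32)*(-255) = -288 - 255/32 = -9471/32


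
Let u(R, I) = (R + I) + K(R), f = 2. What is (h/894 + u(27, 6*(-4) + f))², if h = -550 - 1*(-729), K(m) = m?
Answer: 828691369/799236 ≈ 1036.9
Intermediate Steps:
h = 179 (h = -550 + 729 = 179)
u(R, I) = I + 2*R (u(R, I) = (R + I) + R = (I + R) + R = I + 2*R)
(h/894 + u(27, 6*(-4) + f))² = (179/894 + ((6*(-4) + 2) + 2*27))² = (179*(1/894) + ((-24 + 2) + 54))² = (179/894 + (-22 + 54))² = (179/894 + 32)² = (28787/894)² = 828691369/799236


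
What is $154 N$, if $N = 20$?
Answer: $3080$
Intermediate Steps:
$154 N = 154 \cdot 20 = 3080$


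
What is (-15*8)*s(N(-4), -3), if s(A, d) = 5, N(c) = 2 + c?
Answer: -600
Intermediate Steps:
(-15*8)*s(N(-4), -3) = -15*8*5 = -120*5 = -600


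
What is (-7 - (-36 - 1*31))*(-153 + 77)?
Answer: -4560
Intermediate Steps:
(-7 - (-36 - 1*31))*(-153 + 77) = (-7 - (-36 - 31))*(-76) = (-7 - 1*(-67))*(-76) = (-7 + 67)*(-76) = 60*(-76) = -4560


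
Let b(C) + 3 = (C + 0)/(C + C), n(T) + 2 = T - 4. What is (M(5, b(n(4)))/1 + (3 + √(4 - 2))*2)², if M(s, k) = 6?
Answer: 152 + 48*√2 ≈ 219.88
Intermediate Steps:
n(T) = -6 + T (n(T) = -2 + (T - 4) = -2 + (-4 + T) = -6 + T)
b(C) = -5/2 (b(C) = -3 + (C + 0)/(C + C) = -3 + C/((2*C)) = -3 + C*(1/(2*C)) = -3 + ½ = -5/2)
(M(5, b(n(4)))/1 + (3 + √(4 - 2))*2)² = (6/1 + (3 + √(4 - 2))*2)² = (6*1 + (3 + √2)*2)² = (6 + (6 + 2*√2))² = (12 + 2*√2)²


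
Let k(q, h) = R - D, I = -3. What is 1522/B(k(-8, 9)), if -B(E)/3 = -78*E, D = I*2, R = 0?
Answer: 761/702 ≈ 1.0840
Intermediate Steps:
D = -6 (D = -3*2 = -6)
k(q, h) = 6 (k(q, h) = 0 - 1*(-6) = 0 + 6 = 6)
B(E) = 234*E (B(E) = -(-234)*E = 234*E)
1522/B(k(-8, 9)) = 1522/((234*6)) = 1522/1404 = 1522*(1/1404) = 761/702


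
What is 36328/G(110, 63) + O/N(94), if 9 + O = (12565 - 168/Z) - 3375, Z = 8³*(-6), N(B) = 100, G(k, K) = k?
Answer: 11885353/28160 ≈ 422.06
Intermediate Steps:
Z = -3072 (Z = 512*(-6) = -3072)
O = 1175175/128 (O = -9 + ((12565 - 168/(-3072)) - 3375) = -9 + ((12565 - 168*(-1/3072)) - 3375) = -9 + ((12565 + 7/128) - 3375) = -9 + (1608327/128 - 3375) = -9 + 1176327/128 = 1175175/128 ≈ 9181.1)
36328/G(110, 63) + O/N(94) = 36328/110 + (1175175/128)/100 = 36328*(1/110) + (1175175/128)*(1/100) = 18164/55 + 47007/512 = 11885353/28160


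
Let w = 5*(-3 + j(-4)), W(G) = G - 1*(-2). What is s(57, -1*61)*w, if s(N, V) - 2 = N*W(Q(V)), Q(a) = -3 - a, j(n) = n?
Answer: -119770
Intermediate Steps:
W(G) = 2 + G (W(G) = G + 2 = 2 + G)
s(N, V) = 2 + N*(-1 - V) (s(N, V) = 2 + N*(2 + (-3 - V)) = 2 + N*(-1 - V))
w = -35 (w = 5*(-3 - 4) = 5*(-7) = -35)
s(57, -1*61)*w = (2 - 1*57*(1 - 1*61))*(-35) = (2 - 1*57*(1 - 61))*(-35) = (2 - 1*57*(-60))*(-35) = (2 + 3420)*(-35) = 3422*(-35) = -119770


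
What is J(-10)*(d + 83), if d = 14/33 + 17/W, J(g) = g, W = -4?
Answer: -52255/66 ≈ -791.74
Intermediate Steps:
d = -505/132 (d = 14/33 + 17/(-4) = 14*(1/33) + 17*(-¼) = 14/33 - 17/4 = -505/132 ≈ -3.8258)
J(-10)*(d + 83) = -10*(-505/132 + 83) = -10*10451/132 = -52255/66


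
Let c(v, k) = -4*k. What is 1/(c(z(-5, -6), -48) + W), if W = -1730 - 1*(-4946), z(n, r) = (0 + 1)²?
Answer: 1/3408 ≈ 0.00029343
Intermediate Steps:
z(n, r) = 1 (z(n, r) = 1² = 1)
W = 3216 (W = -1730 + 4946 = 3216)
1/(c(z(-5, -6), -48) + W) = 1/(-4*(-48) + 3216) = 1/(192 + 3216) = 1/3408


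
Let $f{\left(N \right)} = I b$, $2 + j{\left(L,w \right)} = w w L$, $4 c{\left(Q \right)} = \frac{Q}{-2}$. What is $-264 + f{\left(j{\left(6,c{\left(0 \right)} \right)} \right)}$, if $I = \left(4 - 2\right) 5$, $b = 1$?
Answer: $-254$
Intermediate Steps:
$I = 10$ ($I = 2 \cdot 5 = 10$)
$c{\left(Q \right)} = - \frac{Q}{8}$ ($c{\left(Q \right)} = \frac{Q \frac{1}{-2}}{4} = \frac{Q \left(- \frac{1}{2}\right)}{4} = \frac{\left(- \frac{1}{2}\right) Q}{4} = - \frac{Q}{8}$)
$j{\left(L,w \right)} = -2 + L w^{2}$ ($j{\left(L,w \right)} = -2 + w w L = -2 + w^{2} L = -2 + L w^{2}$)
$f{\left(N \right)} = 10$ ($f{\left(N \right)} = 10 \cdot 1 = 10$)
$-264 + f{\left(j{\left(6,c{\left(0 \right)} \right)} \right)} = -264 + 10 = -254$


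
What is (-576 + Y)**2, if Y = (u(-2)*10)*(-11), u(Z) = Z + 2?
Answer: 331776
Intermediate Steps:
u(Z) = 2 + Z
Y = 0 (Y = ((2 - 2)*10)*(-11) = (0*10)*(-11) = 0*(-11) = 0)
(-576 + Y)**2 = (-576 + 0)**2 = (-576)**2 = 331776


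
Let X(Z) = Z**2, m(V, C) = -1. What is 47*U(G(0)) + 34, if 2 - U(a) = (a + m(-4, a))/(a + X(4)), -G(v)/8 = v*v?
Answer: 2095/16 ≈ 130.94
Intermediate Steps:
G(v) = -8*v**2 (G(v) = -8*v*v = -8*v**2)
U(a) = 2 - (-1 + a)/(16 + a) (U(a) = 2 - (a - 1)/(a + 4**2) = 2 - (-1 + a)/(a + 16) = 2 - (-1 + a)/(16 + a))
47*U(G(0)) + 34 = 47*((33 - 8*0**2)/(16 - 8*0**2)) + 34 = 47*((33 - 8*0)/(16 - 8*0)) + 34 = 47*((33 + 0)/(16 + 0)) + 34 = 47*(33/16) + 34 = 1551/16 + 34 = 2095/16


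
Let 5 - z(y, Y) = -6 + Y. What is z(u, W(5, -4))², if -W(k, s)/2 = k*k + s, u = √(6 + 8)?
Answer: 2809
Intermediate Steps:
u = √14 ≈ 3.7417
W(k, s) = -2*s - 2*k² (W(k, s) = -2*(k*k + s) = -2*(k² + s) = -2*(s + k²) = -2*s - 2*k²)
z(y, Y) = 11 - Y (z(y, Y) = 5 - (-6 + Y) = 5 + (6 - Y) = 11 - Y)
z(u, W(5, -4))² = (11 - (-2*(-4) - 2*5²))² = (11 - (8 - 2*25))² = (11 - (8 - 50))² = (11 - 1*(-42))² = (11 + 42)² = 53² = 2809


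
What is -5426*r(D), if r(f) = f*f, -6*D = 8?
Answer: -86816/9 ≈ -9646.2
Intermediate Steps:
D = -4/3 (D = -⅙*8 = -4/3 ≈ -1.3333)
r(f) = f²
-5426*r(D) = -5426*(-4/3)² = -5426*16/9 = -86816/9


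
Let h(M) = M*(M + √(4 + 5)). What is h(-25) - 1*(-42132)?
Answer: 42682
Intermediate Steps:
h(M) = M*(3 + M) (h(M) = M*(M + √9) = M*(M + 3) = M*(3 + M))
h(-25) - 1*(-42132) = -25*(3 - 25) - 1*(-42132) = -25*(-22) + 42132 = 550 + 42132 = 42682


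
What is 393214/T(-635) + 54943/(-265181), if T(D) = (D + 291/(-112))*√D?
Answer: -7849/37883 + 44039968*I*√635/45345985 ≈ -0.20719 + 24.473*I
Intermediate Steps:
T(D) = √D*(-291/112 + D) (T(D) = (D + 291*(-1/112))*√D = (D - 291/112)*√D = (-291/112 + D)*√D = √D*(-291/112 + D))
393214/T(-635) + 54943/(-265181) = 393214/((√(-635)*(-291/112 - 635))) + 54943/(-265181) = 393214/(((I*√635)*(-71411/112))) + 54943*(-1/265181) = 393214/((-71411*I*√635/112)) - 7849/37883 = 393214*(112*I*√635/45345985) - 7849/37883 = 44039968*I*√635/45345985 - 7849/37883 = -7849/37883 + 44039968*I*√635/45345985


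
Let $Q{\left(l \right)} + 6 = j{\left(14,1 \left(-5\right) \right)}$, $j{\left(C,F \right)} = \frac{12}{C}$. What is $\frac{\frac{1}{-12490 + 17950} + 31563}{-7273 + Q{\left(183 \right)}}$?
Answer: $- \frac{172333981}{39738660} \approx -4.3367$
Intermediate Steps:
$Q{\left(l \right)} = - \frac{36}{7}$ ($Q{\left(l \right)} = -6 + \frac{12}{14} = -6 + 12 \cdot \frac{1}{14} = -6 + \frac{6}{7} = - \frac{36}{7}$)
$\frac{\frac{1}{-12490 + 17950} + 31563}{-7273 + Q{\left(183 \right)}} = \frac{\frac{1}{-12490 + 17950} + 31563}{-7273 - \frac{36}{7}} = \frac{\frac{1}{5460} + 31563}{- \frac{50947}{7}} = \left(\frac{1}{5460} + 31563\right) \left(- \frac{7}{50947}\right) = \frac{172333981}{5460} \left(- \frac{7}{50947}\right) = - \frac{172333981}{39738660}$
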